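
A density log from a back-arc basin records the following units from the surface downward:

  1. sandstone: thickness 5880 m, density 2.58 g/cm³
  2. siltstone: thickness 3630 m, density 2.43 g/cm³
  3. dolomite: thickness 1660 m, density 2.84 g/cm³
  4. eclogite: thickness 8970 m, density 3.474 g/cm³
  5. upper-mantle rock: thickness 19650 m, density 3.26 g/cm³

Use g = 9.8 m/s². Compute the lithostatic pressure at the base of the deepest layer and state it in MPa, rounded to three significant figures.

sandstone: 2580 kg/m³ × 9.8 m/s² × 5880 m = 1.487×10^8 Pa = 148.7 MPa
siltstone: 2430 kg/m³ × 9.8 m/s² × 3630 m = 8.644×10^7 Pa = 86.44 MPa
dolomite: 2840 kg/m³ × 9.8 m/s² × 1660 m = 4.620×10^7 Pa = 46.20 MPa
eclogite: 3474 kg/m³ × 9.8 m/s² × 8970 m = 3.054×10^8 Pa = 305.4 MPa
upper-mantle rock: 3260 kg/m³ × 9.8 m/s² × 19650 m = 6.278×10^8 Pa = 627.8 MPa
Total = 148.7 + 86.44 + 46.20 + 305.4 + 627.8 = 1214.5 MPa

1210 MPa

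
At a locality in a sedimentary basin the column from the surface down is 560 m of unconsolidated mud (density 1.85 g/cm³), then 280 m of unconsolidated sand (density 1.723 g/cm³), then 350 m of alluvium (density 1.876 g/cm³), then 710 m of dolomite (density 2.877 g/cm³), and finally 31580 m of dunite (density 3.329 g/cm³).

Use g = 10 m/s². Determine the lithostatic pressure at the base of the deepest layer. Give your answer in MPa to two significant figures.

1100 MPa

unconsolidated mud: 1850 kg/m³ × 10 m/s² × 560 m = 1.036×10^7 Pa = 10.36 MPa
unconsolidated sand: 1723 kg/m³ × 10 m/s² × 280 m = 4.824×10^6 Pa = 4.824 MPa
alluvium: 1876 kg/m³ × 10 m/s² × 350 m = 6.566×10^6 Pa = 6.566 MPa
dolomite: 2877 kg/m³ × 10 m/s² × 710 m = 2.043×10^7 Pa = 20.43 MPa
dunite: 3329 kg/m³ × 10 m/s² × 31580 m = 1.051×10^9 Pa = 1051 MPa
Total = 10.36 + 4.824 + 6.566 + 20.43 + 1051 = 1093.5 MPa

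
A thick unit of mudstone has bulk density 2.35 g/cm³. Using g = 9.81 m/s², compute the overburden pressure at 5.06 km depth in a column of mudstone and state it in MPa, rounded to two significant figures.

120 MPa

mudstone: 2350 kg/m³ × 9.81 m/s² × 5060 m = 1.167×10^8 Pa = 116.7 MPa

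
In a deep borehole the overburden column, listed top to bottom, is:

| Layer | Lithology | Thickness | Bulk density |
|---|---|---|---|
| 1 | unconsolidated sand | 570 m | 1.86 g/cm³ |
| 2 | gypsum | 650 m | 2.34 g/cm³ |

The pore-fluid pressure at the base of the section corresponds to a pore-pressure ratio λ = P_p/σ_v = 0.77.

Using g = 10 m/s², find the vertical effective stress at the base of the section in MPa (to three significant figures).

5.94 MPa

Overburden (lithostatic) stress σ_v:
unconsolidated sand: 1860 kg/m³ × 10 m/s² × 570 m = 1.060×10^7 Pa = 10.60 MPa
gypsum: 2340 kg/m³ × 10 m/s² × 650 m = 1.521×10^7 Pa = 15.21 MPa
Total = 10.60 + 15.21 = 25.812 MPa
Pore pressure P_p = λ·σ_v = 0.77 × 25.81 MPa = 19.88 MPa
Effective stress σ' = σ_v − P_p = 25.81 − 19.88 = 5.9368 MPa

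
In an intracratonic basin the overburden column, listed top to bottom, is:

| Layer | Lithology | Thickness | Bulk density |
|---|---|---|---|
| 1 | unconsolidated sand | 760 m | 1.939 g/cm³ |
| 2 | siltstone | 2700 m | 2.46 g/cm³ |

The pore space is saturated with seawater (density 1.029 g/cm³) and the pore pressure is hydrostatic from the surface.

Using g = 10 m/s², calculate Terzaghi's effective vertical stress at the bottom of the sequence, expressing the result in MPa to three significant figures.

45.6 MPa

Overburden (lithostatic) stress σ_v:
unconsolidated sand: 1939 kg/m³ × 10 m/s² × 760 m = 1.474×10^7 Pa = 14.74 MPa
siltstone: 2460 kg/m³ × 10 m/s² × 2700 m = 6.642×10^7 Pa = 66.42 MPa
Total = 14.74 + 66.42 = 81.156 MPa
Pore pressure P_p = 1029 kg/m³ × 10 m/s² × 3460 m = 3.560×10^7 Pa = 35.60 MPa
Effective stress σ' = σ_v − P_p = 81.16 − 35.60 = 45.553 MPa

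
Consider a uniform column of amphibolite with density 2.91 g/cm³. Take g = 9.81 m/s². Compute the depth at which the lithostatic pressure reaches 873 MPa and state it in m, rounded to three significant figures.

30600 m

h = P/(ρg) = 873 MPa / (2910 kg/m³ × 9.81 m/s²) = 8.730×10^8 Pa / 28547 Pa/m = 30581 m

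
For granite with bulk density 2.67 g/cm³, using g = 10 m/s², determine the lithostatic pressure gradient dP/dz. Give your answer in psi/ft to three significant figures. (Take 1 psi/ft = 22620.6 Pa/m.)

dP/dz = ρg = 2670 kg/m³ × 10 m/s² = 26700 Pa/m
= 26700 Pa/m × (1 psi/ft / 22621 Pa/m) = 1.1803 psi/ft

1.18 psi/ft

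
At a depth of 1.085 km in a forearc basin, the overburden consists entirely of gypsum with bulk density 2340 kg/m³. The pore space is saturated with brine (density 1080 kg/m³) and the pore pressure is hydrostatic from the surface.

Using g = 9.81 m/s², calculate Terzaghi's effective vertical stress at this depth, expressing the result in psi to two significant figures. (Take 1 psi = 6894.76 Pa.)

Overburden (lithostatic) stress σ_v:
gypsum: 2340 kg/m³ × 9.81 m/s² × 1085 m = 2.491×10^7 Pa = 24.91 MPa
Pore pressure P_p = 1080 kg/m³ × 9.81 m/s² × 1085 m = 1.150×10^7 Pa = 11.50 MPa
Effective stress σ' = σ_v − P_p = 24.91 − 11.50 = 13.411 MPa = 1945.1 psi

1900 psi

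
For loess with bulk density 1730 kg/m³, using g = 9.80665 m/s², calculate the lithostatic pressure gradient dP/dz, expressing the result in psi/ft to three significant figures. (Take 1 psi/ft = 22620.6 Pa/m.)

0.750 psi/ft

dP/dz = ρg = 1730 kg/m³ × 9.80665 m/s² = 16966 Pa/m
= 16966 Pa/m × (1 psi/ft / 22621 Pa/m) = 0.75000 psi/ft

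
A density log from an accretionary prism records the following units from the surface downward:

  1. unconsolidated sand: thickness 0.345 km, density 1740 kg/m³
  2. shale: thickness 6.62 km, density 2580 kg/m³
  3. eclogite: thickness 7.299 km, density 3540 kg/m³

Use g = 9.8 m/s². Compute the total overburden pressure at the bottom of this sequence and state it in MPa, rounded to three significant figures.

unconsolidated sand: 1740 kg/m³ × 9.8 m/s² × 345 m = 5.883×10^6 Pa = 5.883 MPa
shale: 2580 kg/m³ × 9.8 m/s² × 6620 m = 1.674×10^8 Pa = 167.4 MPa
eclogite: 3540 kg/m³ × 9.8 m/s² × 7299 m = 2.532×10^8 Pa = 253.2 MPa
Total = 5.883 + 167.4 + 253.2 = 426.48 MPa

426 MPa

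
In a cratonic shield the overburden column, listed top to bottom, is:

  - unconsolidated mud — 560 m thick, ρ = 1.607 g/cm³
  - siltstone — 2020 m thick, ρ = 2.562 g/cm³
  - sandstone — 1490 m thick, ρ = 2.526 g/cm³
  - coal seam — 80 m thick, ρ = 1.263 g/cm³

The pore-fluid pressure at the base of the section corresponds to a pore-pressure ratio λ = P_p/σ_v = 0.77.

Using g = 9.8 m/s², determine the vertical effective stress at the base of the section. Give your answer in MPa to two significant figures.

Overburden (lithostatic) stress σ_v:
unconsolidated mud: 1607 kg/m³ × 9.8 m/s² × 560 m = 8.819×10^6 Pa = 8.819 MPa
siltstone: 2562 kg/m³ × 9.8 m/s² × 2020 m = 5.072×10^7 Pa = 50.72 MPa
sandstone: 2526 kg/m³ × 9.8 m/s² × 1490 m = 3.688×10^7 Pa = 36.88 MPa
coal seam: 1263 kg/m³ × 9.8 m/s² × 80 m = 9.902×10^5 Pa = 0.9902 MPa
Total = 8.819 + 50.72 + 36.88 + 0.9902 = 97.411 MPa
Pore pressure P_p = λ·σ_v = 0.77 × 97.41 MPa = 75.01 MPa
Effective stress σ' = σ_v − P_p = 97.41 − 75.01 = 22.405 MPa

22 MPa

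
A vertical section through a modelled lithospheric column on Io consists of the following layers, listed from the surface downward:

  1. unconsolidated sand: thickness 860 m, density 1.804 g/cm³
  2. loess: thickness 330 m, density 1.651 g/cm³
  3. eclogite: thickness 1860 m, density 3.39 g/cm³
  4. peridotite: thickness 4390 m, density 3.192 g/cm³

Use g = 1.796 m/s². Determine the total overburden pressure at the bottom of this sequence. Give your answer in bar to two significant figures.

400 bar

unconsolidated sand: 1804 kg/m³ × 1.796 m/s² × 860 m = 2.786×10^6 Pa = 27.86 bar
loess: 1651 kg/m³ × 1.796 m/s² × 330 m = 9.785×10^5 Pa = 9.785 bar
eclogite: 3390 kg/m³ × 1.796 m/s² × 1860 m = 1.132×10^7 Pa = 113.2 bar
peridotite: 3192 kg/m³ × 1.796 m/s² × 4390 m = 2.517×10^7 Pa = 251.7 bar
Total = 27.86 + 9.785 + 113.2 + 251.7 = 402.57 bar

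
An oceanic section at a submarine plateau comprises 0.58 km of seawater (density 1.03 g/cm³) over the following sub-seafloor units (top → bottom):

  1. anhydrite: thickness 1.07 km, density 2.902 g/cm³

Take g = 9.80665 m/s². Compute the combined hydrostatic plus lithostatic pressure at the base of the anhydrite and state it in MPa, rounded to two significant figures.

36 MPa

seawater: 1030 kg/m³ × 9.80665 m/s² × 580 m = 5.858×10^6 Pa = 5.858 MPa
anhydrite: 2902 kg/m³ × 9.80665 m/s² × 1070 m = 3.045×10^7 Pa = 30.45 MPa
Total = 5.858 + 30.45 = 36.310 MPa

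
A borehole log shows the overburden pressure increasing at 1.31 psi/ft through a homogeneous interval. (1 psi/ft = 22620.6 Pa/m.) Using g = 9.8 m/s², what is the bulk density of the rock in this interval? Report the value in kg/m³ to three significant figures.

3020 kg/m³

ρ = (dP/dz)/g = 1.31 psi/ft / 9.8 m/s² = 29633 Pa/m / 9.8 m/s² = 3023.8 kg/m³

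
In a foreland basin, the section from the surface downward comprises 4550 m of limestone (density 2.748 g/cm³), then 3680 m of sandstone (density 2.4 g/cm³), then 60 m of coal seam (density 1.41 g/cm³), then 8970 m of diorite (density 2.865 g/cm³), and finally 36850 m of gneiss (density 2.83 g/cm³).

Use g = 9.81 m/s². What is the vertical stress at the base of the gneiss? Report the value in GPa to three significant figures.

limestone: 2748 kg/m³ × 9.81 m/s² × 4550 m = 1.227×10^8 Pa = 0.1227 GPa
sandstone: 2400 kg/m³ × 9.81 m/s² × 3680 m = 8.664×10^7 Pa = 0.08664 GPa
coal seam: 1410 kg/m³ × 9.81 m/s² × 60 m = 8.299×10^5 Pa = 8.299×10^-4 GPa
diorite: 2865 kg/m³ × 9.81 m/s² × 8970 m = 2.521×10^8 Pa = 0.2521 GPa
gneiss: 2830 kg/m³ × 9.81 m/s² × 36850 m = 1.023×10^9 Pa = 1.023 GPa
Total = 0.1227 + 0.08664 + 8.299×10^-4 + 0.2521 + 1.023 = 1.4853 GPa

1.49 GPa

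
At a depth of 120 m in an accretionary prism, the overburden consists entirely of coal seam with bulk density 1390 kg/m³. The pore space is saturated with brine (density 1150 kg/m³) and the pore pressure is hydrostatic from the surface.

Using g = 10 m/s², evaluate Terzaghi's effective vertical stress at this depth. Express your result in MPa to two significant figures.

Overburden (lithostatic) stress σ_v:
coal seam: 1390 kg/m³ × 10 m/s² × 120 m = 1.668×10^6 Pa = 1.668 MPa
Pore pressure P_p = 1150 kg/m³ × 10 m/s² × 120 m = 1.380×10^6 Pa = 1.380 MPa
Effective stress σ' = σ_v − P_p = 1.668 − 1.380 = 0.28800 MPa

0.29 MPa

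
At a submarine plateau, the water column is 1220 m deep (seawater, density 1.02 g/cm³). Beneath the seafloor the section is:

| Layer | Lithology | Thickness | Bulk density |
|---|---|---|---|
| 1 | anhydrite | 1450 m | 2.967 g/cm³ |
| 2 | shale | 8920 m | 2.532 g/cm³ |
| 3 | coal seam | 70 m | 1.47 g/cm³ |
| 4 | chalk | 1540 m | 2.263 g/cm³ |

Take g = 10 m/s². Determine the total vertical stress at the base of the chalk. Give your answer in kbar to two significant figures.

seawater: 1020 kg/m³ × 10 m/s² × 1220 m = 1.244×10^7 Pa = 0.1244 kbar
anhydrite: 2967 kg/m³ × 10 m/s² × 1450 m = 4.302×10^7 Pa = 0.4302 kbar
shale: 2532 kg/m³ × 10 m/s² × 8920 m = 2.259×10^8 Pa = 2.259 kbar
coal seam: 1470 kg/m³ × 10 m/s² × 70 m = 1.029×10^6 Pa = 0.01029 kbar
chalk: 2263 kg/m³ × 10 m/s² × 1540 m = 3.485×10^7 Pa = 0.3485 kbar
Total = 0.1244 + 0.4302 + 2.259 + 0.01029 + 0.3485 = 3.1720 kbar

3.2 kbar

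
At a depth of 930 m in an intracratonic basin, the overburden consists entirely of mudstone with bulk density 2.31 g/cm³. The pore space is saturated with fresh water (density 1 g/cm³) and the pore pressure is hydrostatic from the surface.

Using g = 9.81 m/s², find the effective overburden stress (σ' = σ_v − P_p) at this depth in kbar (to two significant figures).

0.12 kbar

Overburden (lithostatic) stress σ_v:
mudstone: 2310 kg/m³ × 9.81 m/s² × 930 m = 2.107×10^7 Pa = 21.07 MPa
Pore pressure P_p = 1000 kg/m³ × 9.81 m/s² × 930 m = 9.123×10^6 Pa = 9.123 MPa
Effective stress σ' = σ_v − P_p = 21.07 − 9.123 = 11.952 MPa = 0.11952 kbar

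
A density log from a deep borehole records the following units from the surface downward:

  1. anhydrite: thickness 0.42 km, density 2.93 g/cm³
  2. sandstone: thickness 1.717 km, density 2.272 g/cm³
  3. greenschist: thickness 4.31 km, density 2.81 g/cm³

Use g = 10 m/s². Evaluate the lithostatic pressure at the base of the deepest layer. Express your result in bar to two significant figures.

anhydrite: 2930 kg/m³ × 10 m/s² × 420 m = 1.231×10^7 Pa = 123.1 bar
sandstone: 2272 kg/m³ × 10 m/s² × 1717 m = 3.901×10^7 Pa = 390.1 bar
greenschist: 2810 kg/m³ × 10 m/s² × 4310 m = 1.211×10^8 Pa = 1211 bar
Total = 123.1 + 390.1 + 1211 = 1724.3 bar

1700 bar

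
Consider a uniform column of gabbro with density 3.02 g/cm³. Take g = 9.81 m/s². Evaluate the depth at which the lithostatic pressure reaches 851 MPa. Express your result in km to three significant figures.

28.7 km

h = P/(ρg) = 851 MPa / (3020 kg/m³ × 9.81 m/s²) = 8.510×10^8 Pa / 29626 Pa/m = 28725 m
= 28.725 km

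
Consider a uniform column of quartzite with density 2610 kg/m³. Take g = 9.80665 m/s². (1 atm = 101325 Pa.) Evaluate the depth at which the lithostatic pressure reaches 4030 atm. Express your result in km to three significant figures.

16.0 km

h = P/(ρg) = 4030 atm / (2610 kg/m³ × 9.80665 m/s²) = 4.083×10^8 Pa / 25595 Pa/m = 15954 m
= 15.954 km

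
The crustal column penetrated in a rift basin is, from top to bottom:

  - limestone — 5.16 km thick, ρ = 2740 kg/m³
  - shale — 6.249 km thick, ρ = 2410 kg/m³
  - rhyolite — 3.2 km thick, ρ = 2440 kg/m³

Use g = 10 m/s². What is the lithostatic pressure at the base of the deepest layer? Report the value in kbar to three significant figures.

limestone: 2740 kg/m³ × 10 m/s² × 5160 m = 1.414×10^8 Pa = 1.414 kbar
shale: 2410 kg/m³ × 10 m/s² × 6249 m = 1.506×10^8 Pa = 1.506 kbar
rhyolite: 2440 kg/m³ × 10 m/s² × 3200 m = 7.808×10^7 Pa = 0.7808 kbar
Total = 1.414 + 1.506 + 0.7808 = 3.7006 kbar

3.70 kbar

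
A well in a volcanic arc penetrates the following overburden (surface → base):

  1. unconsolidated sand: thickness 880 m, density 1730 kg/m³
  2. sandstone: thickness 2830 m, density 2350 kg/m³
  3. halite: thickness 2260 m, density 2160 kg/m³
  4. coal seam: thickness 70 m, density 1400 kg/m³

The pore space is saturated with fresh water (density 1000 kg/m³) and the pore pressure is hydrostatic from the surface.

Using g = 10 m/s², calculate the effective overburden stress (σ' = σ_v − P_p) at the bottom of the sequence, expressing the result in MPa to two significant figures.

71 MPa

Overburden (lithostatic) stress σ_v:
unconsolidated sand: 1730 kg/m³ × 10 m/s² × 880 m = 1.522×10^7 Pa = 15.22 MPa
sandstone: 2350 kg/m³ × 10 m/s² × 2830 m = 6.651×10^7 Pa = 66.50 MPa
halite: 2160 kg/m³ × 10 m/s² × 2260 m = 4.882×10^7 Pa = 48.82 MPa
coal seam: 1400 kg/m³ × 10 m/s² × 70 m = 9.800×10^5 Pa = 0.9800 MPa
Total = 15.22 + 66.50 + 48.82 + 0.9800 = 131.53 MPa
Pore pressure P_p = 1000 kg/m³ × 10 m/s² × 6040 m = 6.040×10^7 Pa = 60.40 MPa
Effective stress σ' = σ_v − P_p = 131.5 − 60.40 = 71.125 MPa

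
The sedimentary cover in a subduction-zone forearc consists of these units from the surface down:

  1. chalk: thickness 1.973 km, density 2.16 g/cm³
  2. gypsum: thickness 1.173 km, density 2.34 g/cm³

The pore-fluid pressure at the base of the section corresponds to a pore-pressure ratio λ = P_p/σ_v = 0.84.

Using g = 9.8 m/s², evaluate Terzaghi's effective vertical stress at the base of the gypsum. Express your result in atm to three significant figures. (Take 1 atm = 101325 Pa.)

108 atm

Overburden (lithostatic) stress σ_v:
chalk: 2160 kg/m³ × 9.8 m/s² × 1973 m = 4.176×10^7 Pa = 41.76 MPa
gypsum: 2340 kg/m³ × 9.8 m/s² × 1173 m = 2.690×10^7 Pa = 26.90 MPa
Total = 41.76 + 26.90 = 68.664 MPa
Pore pressure P_p = λ·σ_v = 0.84 × 68.66 MPa = 57.68 MPa
Effective stress σ' = σ_v − P_p = 68.66 − 57.68 = 10.986 MPa = 108.43 atm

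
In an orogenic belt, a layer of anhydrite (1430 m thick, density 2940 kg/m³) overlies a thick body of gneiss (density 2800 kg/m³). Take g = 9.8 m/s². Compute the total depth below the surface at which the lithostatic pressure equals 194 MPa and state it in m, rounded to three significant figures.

Pressure at base of upper layers: 2940×9.8×1430 = 4.120×10^7 Pa = 41.20 MPa
Remaining pressure to be supplied by gneiss: 1.940×10^8 − 4.120×10^7 = 1.528×10^8 Pa
Additional depth in gneiss = 1.528×10^8 Pa / (2800 kg/m³ × 9.8 m/s²) = 5568.5 m
Total depth = 1430 m + 5568.5 m = 6998.5 m

7000 m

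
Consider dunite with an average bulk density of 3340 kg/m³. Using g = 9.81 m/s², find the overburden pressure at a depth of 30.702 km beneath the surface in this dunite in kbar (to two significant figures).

dunite: 3340 kg/m³ × 9.81 m/s² × 30702 m = 1.006×10^9 Pa = 10.06 kbar

10 kbar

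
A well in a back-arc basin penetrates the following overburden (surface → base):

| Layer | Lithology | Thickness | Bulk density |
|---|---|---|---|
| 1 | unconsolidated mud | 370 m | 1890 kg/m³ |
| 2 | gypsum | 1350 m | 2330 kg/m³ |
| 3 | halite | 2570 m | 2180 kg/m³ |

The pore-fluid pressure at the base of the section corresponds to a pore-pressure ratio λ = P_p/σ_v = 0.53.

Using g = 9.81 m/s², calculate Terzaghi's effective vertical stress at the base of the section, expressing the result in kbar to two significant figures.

0.44 kbar

Overburden (lithostatic) stress σ_v:
unconsolidated mud: 1890 kg/m³ × 9.81 m/s² × 370 m = 6.860×10^6 Pa = 6.860 MPa
gypsum: 2330 kg/m³ × 9.81 m/s² × 1350 m = 3.086×10^7 Pa = 30.86 MPa
halite: 2180 kg/m³ × 9.81 m/s² × 2570 m = 5.496×10^7 Pa = 54.96 MPa
Total = 6.860 + 30.86 + 54.96 = 92.679 MPa
Pore pressure P_p = λ·σ_v = 0.53 × 92.68 MPa = 49.12 MPa
Effective stress σ' = σ_v − P_p = 92.68 − 49.12 = 43.559 MPa = 0.43559 kbar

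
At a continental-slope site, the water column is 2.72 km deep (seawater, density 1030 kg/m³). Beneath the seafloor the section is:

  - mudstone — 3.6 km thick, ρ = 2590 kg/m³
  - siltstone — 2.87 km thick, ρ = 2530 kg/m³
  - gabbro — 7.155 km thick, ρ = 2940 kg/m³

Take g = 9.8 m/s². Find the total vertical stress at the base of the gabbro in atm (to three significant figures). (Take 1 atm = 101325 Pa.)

3910 atm

seawater: 1030 kg/m³ × 9.8 m/s² × 2720 m = 2.746×10^7 Pa = 271.0 atm
mudstone: 2590 kg/m³ × 9.8 m/s² × 3600 m = 9.138×10^7 Pa = 901.8 atm
siltstone: 2530 kg/m³ × 9.8 m/s² × 2870 m = 7.116×10^7 Pa = 702.3 atm
gabbro: 2940 kg/m³ × 9.8 m/s² × 7155 m = 2.061×10^8 Pa = 2035 atm
Total = 271.0 + 901.8 + 702.3 + 2035 = 3909.6 atm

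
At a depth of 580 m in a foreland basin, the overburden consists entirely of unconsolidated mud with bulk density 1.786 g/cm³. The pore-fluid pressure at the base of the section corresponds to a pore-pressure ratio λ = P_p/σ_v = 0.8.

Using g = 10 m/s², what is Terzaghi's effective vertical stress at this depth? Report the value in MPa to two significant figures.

2.1 MPa

Overburden (lithostatic) stress σ_v:
unconsolidated mud: 1786 kg/m³ × 10 m/s² × 580 m = 1.036×10^7 Pa = 10.36 MPa
Pore pressure P_p = λ·σ_v = 0.8 × 10.36 MPa = 8.287 MPa
Effective stress σ' = σ_v − P_p = 10.36 − 8.287 = 2.0718 MPa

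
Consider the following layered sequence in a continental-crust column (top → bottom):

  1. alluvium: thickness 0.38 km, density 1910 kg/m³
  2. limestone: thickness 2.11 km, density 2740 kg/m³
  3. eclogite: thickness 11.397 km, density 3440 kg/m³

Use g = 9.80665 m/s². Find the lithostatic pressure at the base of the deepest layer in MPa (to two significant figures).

450 MPa

alluvium: 1910 kg/m³ × 9.80665 m/s² × 380 m = 7.118×10^6 Pa = 7.118 MPa
limestone: 2740 kg/m³ × 9.80665 m/s² × 2110 m = 5.670×10^7 Pa = 56.70 MPa
eclogite: 3440 kg/m³ × 9.80665 m/s² × 11397 m = 3.845×10^8 Pa = 384.5 MPa
Total = 7.118 + 56.70 + 384.5 = 448.29 MPa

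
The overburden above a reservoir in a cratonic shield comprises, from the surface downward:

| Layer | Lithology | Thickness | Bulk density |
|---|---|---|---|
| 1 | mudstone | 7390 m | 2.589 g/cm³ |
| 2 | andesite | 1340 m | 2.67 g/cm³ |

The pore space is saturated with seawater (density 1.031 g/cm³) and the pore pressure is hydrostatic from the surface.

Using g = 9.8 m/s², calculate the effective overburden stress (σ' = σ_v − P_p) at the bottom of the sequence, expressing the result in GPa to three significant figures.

0.134 GPa

Overburden (lithostatic) stress σ_v:
mudstone: 2589 kg/m³ × 9.8 m/s² × 7390 m = 1.875×10^8 Pa = 187.5 MPa
andesite: 2670 kg/m³ × 9.8 m/s² × 1340 m = 3.506×10^7 Pa = 35.06 MPa
Total = 187.5 + 35.06 = 222.56 MPa
Pore pressure P_p = 1031 kg/m³ × 9.8 m/s² × 8730 m = 8.821×10^7 Pa = 88.21 MPa
Effective stress σ' = σ_v − P_p = 222.6 − 88.21 = 134.36 MPa = 0.13436 GPa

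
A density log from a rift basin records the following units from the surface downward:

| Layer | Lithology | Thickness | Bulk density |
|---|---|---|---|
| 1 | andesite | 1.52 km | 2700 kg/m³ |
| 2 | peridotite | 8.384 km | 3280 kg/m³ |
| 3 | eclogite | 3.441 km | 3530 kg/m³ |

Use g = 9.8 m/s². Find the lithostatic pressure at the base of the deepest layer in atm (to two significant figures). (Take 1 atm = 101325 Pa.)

andesite: 2700 kg/m³ × 9.8 m/s² × 1520 m = 4.022×10^7 Pa = 396.9 atm
peridotite: 3280 kg/m³ × 9.8 m/s² × 8384 m = 2.695×10^8 Pa = 2660 atm
eclogite: 3530 kg/m³ × 9.8 m/s² × 3441 m = 1.190×10^8 Pa = 1175 atm
Total = 396.9 + 2660 + 1175 = 4231.5 atm

4200 atm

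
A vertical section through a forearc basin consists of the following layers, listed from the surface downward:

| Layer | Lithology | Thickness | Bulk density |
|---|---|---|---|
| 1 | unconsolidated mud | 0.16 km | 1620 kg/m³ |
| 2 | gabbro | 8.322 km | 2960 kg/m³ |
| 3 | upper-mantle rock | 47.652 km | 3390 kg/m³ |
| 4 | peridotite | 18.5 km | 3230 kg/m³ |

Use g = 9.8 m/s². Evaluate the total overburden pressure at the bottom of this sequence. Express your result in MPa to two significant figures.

unconsolidated mud: 1620 kg/m³ × 9.8 m/s² × 160 m = 2.540×10^6 Pa = 2.540 MPa
gabbro: 2960 kg/m³ × 9.8 m/s² × 8322 m = 2.414×10^8 Pa = 241.4 MPa
upper-mantle rock: 3390 kg/m³ × 9.8 m/s² × 47652 m = 1.583×10^9 Pa = 1583 MPa
peridotite: 3230 kg/m³ × 9.8 m/s² × 18500 m = 5.856×10^8 Pa = 585.6 MPa
Total = 2.540 + 241.4 + 1583 + 585.6 = 2412.6 MPa

2400 MPa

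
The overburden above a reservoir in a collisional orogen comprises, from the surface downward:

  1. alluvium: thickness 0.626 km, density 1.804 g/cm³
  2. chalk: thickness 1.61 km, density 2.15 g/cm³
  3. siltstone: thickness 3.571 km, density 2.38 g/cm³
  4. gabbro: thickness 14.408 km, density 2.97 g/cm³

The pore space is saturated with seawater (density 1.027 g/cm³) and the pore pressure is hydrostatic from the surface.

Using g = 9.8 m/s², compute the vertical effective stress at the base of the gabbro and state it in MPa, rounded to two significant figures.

Overburden (lithostatic) stress σ_v:
alluvium: 1804 kg/m³ × 9.8 m/s² × 626 m = 1.107×10^7 Pa = 11.07 MPa
chalk: 2150 kg/m³ × 9.8 m/s² × 1610 m = 3.392×10^7 Pa = 33.92 MPa
siltstone: 2380 kg/m³ × 9.8 m/s² × 3571 m = 8.329×10^7 Pa = 83.29 MPa
gabbro: 2970 kg/m³ × 9.8 m/s² × 14408 m = 4.194×10^8 Pa = 419.4 MPa
Total = 11.07 + 33.92 + 83.29 + 419.4 = 547.64 MPa
Pore pressure P_p = 1027 kg/m³ × 9.8 m/s² × 20215 m = 2.035×10^8 Pa = 203.5 MPa
Effective stress σ' = σ_v − P_p = 547.6 − 203.5 = 344.18 MPa

340 MPa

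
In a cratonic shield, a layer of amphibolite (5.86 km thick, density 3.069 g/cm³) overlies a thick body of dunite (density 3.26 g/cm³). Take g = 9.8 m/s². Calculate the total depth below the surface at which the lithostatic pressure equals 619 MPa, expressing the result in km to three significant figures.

19.7 km

Pressure at base of upper layers: 3069×9.8×5860 = 1.762×10^8 Pa = 176.2 MPa
Remaining pressure to be supplied by dunite: 6.190×10^8 − 1.762×10^8 = 4.428×10^8 Pa
Additional depth in dunite = 4.428×10^8 Pa / (3260 kg/m³ × 9.8 m/s²) = 13859 m
Total depth = 5860 m + 13859 m = 19719 m
= 19.719 km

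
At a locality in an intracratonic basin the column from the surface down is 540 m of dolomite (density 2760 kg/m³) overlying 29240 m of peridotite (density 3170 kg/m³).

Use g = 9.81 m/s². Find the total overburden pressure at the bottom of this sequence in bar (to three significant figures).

9240 bar

dolomite: 2760 kg/m³ × 9.81 m/s² × 540 m = 1.462×10^7 Pa = 146.2 bar
peridotite: 3170 kg/m³ × 9.81 m/s² × 29240 m = 9.093×10^8 Pa = 9093 bar
Total = 146.2 + 9093 = 9239.2 bar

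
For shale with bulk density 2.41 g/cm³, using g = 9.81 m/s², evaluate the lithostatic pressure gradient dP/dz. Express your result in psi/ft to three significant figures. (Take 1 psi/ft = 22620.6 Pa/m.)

1.05 psi/ft

dP/dz = ρg = 2410 kg/m³ × 9.81 m/s² = 23642 Pa/m
= 23642 Pa/m × (1 psi/ft / 22621 Pa/m) = 1.0452 psi/ft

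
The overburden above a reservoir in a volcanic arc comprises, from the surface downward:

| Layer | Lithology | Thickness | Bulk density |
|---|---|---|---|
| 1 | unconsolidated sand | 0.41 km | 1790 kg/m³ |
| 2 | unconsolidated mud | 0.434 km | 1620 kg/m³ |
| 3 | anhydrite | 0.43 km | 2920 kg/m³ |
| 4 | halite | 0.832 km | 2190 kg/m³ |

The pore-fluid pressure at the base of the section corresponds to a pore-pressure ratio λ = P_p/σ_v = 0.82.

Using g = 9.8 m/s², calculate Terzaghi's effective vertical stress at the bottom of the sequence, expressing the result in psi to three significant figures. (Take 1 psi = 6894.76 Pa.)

1160 psi

Overburden (lithostatic) stress σ_v:
unconsolidated sand: 1790 kg/m³ × 9.8 m/s² × 410 m = 7.192×10^6 Pa = 7.192 MPa
unconsolidated mud: 1620 kg/m³ × 9.8 m/s² × 434 m = 6.890×10^6 Pa = 6.890 MPa
anhydrite: 2920 kg/m³ × 9.8 m/s² × 430 m = 1.230×10^7 Pa = 12.30 MPa
halite: 2190 kg/m³ × 9.8 m/s² × 832 m = 1.786×10^7 Pa = 17.86 MPa
Total = 7.192 + 6.890 + 12.30 + 17.86 = 44.244 MPa
Pore pressure P_p = λ·σ_v = 0.82 × 44.24 MPa = 36.28 MPa
Effective stress σ' = σ_v − P_p = 44.24 − 36.28 = 7.9639 MPa = 1155.1 psi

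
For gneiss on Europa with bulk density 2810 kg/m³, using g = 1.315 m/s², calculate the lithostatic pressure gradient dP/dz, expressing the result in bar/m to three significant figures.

0.0370 bar/m

dP/dz = ρg = 2810 kg/m³ × 1.315 m/s² = 3695.1 Pa/m
= 3695.1 Pa/m × (1 bar/m / 1.0000×10^5 Pa/m) = 0.036951 bar/m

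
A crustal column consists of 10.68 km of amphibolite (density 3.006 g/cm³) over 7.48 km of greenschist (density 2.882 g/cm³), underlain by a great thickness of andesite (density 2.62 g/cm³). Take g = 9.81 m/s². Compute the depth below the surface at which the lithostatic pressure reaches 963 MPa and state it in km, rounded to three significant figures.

35.1 km

Pressure at base of upper layers: 3006×9.81×10680 + 2882×9.81×7480 = 5.264×10^8 Pa = 526.4 MPa
Remaining pressure to be supplied by andesite: 9.630×10^8 − 5.264×10^8 = 4.366×10^8 Pa
Additional depth in andesite = 4.366×10^8 Pa / (2620 kg/m³ × 9.81 m/s²) = 16986 m
Total depth = 18160 m + 16986 m = 35146 m
= 35.146 km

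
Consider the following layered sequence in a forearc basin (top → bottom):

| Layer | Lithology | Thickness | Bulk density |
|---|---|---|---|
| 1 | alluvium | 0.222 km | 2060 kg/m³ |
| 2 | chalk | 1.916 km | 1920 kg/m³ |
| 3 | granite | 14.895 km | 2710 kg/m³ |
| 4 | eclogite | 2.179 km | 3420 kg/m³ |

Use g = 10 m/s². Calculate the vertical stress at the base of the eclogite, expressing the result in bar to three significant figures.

5200 bar

alluvium: 2060 kg/m³ × 10 m/s² × 222 m = 4.573×10^6 Pa = 45.73 bar
chalk: 1920 kg/m³ × 10 m/s² × 1916 m = 3.679×10^7 Pa = 367.9 bar
granite: 2710 kg/m³ × 10 m/s² × 14895 m = 4.037×10^8 Pa = 4037 bar
eclogite: 3420 kg/m³ × 10 m/s² × 2179 m = 7.452×10^7 Pa = 745.2 bar
Total = 45.73 + 367.9 + 4037 + 745.2 = 5195.4 bar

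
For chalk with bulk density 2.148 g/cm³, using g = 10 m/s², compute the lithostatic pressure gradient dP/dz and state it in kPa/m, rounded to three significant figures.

21.5 kPa/m

dP/dz = ρg = 2148 kg/m³ × 10 m/s² = 21480 Pa/m
= 21480 Pa/m × (1 kPa/m / 1000.0 Pa/m) = 21.480 kPa/m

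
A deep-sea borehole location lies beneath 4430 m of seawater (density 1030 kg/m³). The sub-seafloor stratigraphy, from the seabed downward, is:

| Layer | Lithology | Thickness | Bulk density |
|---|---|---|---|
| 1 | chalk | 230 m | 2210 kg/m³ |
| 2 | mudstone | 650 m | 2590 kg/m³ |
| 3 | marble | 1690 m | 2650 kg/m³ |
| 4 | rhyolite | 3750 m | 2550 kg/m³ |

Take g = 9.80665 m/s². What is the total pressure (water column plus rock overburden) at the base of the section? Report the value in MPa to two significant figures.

seawater: 1030 kg/m³ × 9.80665 m/s² × 4430 m = 4.475×10^7 Pa = 44.75 MPa
chalk: 2210 kg/m³ × 9.80665 m/s² × 230 m = 4.985×10^6 Pa = 4.985 MPa
mudstone: 2590 kg/m³ × 9.80665 m/s² × 650 m = 1.651×10^7 Pa = 16.51 MPa
marble: 2650 kg/m³ × 9.80665 m/s² × 1690 m = 4.392×10^7 Pa = 43.92 MPa
rhyolite: 2550 kg/m³ × 9.80665 m/s² × 3750 m = 9.378×10^7 Pa = 93.78 MPa
Total = 44.75 + 4.985 + 16.51 + 43.92 + 93.78 = 203.94 MPa

200 MPa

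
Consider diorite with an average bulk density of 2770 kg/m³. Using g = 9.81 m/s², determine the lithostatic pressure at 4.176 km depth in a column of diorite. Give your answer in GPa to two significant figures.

0.11 GPa

diorite: 2770 kg/m³ × 9.81 m/s² × 4176 m = 1.135×10^8 Pa = 0.1135 GPa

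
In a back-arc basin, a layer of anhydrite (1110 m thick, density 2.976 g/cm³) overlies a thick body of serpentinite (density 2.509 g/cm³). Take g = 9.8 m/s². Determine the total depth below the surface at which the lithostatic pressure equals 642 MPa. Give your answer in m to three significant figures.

Pressure at base of upper layers: 2976×9.8×1110 = 3.237×10^7 Pa = 32.37 MPa
Remaining pressure to be supplied by serpentinite: 6.420×10^8 − 3.237×10^7 = 6.096×10^8 Pa
Additional depth in serpentinite = 6.096×10^8 Pa / (2509 kg/m³ × 9.8 m/s²) = 24793 m
Total depth = 1110 m + 24793 m = 25903 m

25900 m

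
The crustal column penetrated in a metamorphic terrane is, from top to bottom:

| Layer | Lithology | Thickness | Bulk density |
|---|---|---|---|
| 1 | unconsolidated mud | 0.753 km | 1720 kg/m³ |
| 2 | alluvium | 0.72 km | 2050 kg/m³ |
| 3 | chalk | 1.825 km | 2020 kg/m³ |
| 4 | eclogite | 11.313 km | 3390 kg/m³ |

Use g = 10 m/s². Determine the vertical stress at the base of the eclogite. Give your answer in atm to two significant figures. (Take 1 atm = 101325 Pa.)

unconsolidated mud: 1720 kg/m³ × 10 m/s² × 753 m = 1.295×10^7 Pa = 127.8 atm
alluvium: 2050 kg/m³ × 10 m/s² × 720 m = 1.476×10^7 Pa = 145.7 atm
chalk: 2020 kg/m³ × 10 m/s² × 1825 m = 3.687×10^7 Pa = 363.8 atm
eclogite: 3390 kg/m³ × 10 m/s² × 11313 m = 3.835×10^8 Pa = 3785 atm
Total = 127.8 + 145.7 + 363.8 + 3785 = 4422.3 atm

4400 atm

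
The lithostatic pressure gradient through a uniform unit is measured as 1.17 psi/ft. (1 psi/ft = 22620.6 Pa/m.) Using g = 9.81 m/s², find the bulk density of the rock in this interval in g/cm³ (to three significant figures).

2.70 g/cm³

ρ = (dP/dz)/g = 1.17 psi/ft / 9.81 m/s² = 26466 Pa/m / 9.81 m/s² = 2697.9 kg/m³
= 2.698 g/cm³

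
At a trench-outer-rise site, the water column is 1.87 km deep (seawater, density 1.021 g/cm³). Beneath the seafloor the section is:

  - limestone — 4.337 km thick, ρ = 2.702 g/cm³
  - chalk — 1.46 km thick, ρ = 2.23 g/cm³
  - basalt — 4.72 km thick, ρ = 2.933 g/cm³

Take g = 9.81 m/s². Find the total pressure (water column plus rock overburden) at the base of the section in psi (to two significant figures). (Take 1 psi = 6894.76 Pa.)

seawater: 1021 kg/m³ × 9.81 m/s² × 1870 m = 1.873×10^7 Pa = 2717 psi
limestone: 2702 kg/m³ × 9.81 m/s² × 4337 m = 1.150×10^8 Pa = 16673 psi
chalk: 2230 kg/m³ × 9.81 m/s² × 1460 m = 3.194×10^7 Pa = 4632 psi
basalt: 2933 kg/m³ × 9.81 m/s² × 4720 m = 1.358×10^8 Pa = 19697 psi
Total = 2717 + 16673 + 4632 + 19697 = 43720 psi

44000 psi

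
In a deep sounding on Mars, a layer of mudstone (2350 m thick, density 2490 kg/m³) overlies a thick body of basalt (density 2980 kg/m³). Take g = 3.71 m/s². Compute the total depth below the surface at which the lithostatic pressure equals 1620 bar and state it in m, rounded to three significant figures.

15000 m

Pressure at base of upper layers: 2490×3.71×2350 = 2.171×10^7 Pa = 217.1 bar
Remaining pressure to be supplied by basalt: 1.620×10^8 − 2.171×10^7 = 1.403×10^8 Pa
Additional depth in basalt = 1.403×10^8 Pa / (2980 kg/m³ × 3.71 m/s²) = 12689 m
Total depth = 2350 m + 12689 m = 15039 m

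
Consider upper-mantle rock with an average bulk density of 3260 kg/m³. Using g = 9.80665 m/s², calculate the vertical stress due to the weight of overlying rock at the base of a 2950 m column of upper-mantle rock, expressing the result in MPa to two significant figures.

upper-mantle rock: 3260 kg/m³ × 9.80665 m/s² × 2950 m = 9.431×10^7 Pa = 94.31 MPa

94 MPa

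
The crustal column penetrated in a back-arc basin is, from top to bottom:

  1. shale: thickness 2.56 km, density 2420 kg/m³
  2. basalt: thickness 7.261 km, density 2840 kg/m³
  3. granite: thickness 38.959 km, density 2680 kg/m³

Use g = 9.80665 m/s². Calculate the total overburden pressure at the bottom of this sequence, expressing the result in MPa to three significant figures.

1290 MPa

shale: 2420 kg/m³ × 9.80665 m/s² × 2560 m = 6.075×10^7 Pa = 60.75 MPa
basalt: 2840 kg/m³ × 9.80665 m/s² × 7261 m = 2.022×10^8 Pa = 202.2 MPa
granite: 2680 kg/m³ × 9.80665 m/s² × 38959 m = 1.024×10^9 Pa = 1024 MPa
Total = 60.75 + 202.2 + 1024 = 1286.9 MPa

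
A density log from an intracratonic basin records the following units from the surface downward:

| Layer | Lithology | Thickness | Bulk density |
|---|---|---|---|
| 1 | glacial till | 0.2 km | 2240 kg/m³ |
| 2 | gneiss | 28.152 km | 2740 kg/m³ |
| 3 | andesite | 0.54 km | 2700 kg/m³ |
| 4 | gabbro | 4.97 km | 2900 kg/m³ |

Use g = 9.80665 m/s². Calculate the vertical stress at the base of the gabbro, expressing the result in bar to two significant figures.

9200 bar

glacial till: 2240 kg/m³ × 9.80665 m/s² × 200 m = 4.393×10^6 Pa = 43.93 bar
gneiss: 2740 kg/m³ × 9.80665 m/s² × 28152 m = 7.565×10^8 Pa = 7565 bar
andesite: 2700 kg/m³ × 9.80665 m/s² × 540 m = 1.430×10^7 Pa = 143.0 bar
gabbro: 2900 kg/m³ × 9.80665 m/s² × 4970 m = 1.413×10^8 Pa = 1413 bar
Total = 43.93 + 7565 + 143.0 + 1413 = 9164.9 bar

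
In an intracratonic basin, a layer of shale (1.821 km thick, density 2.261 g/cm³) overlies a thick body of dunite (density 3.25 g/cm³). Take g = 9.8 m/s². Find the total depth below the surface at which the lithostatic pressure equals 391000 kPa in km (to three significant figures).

12.8 km

Pressure at base of upper layers: 2261×9.8×1821 = 4.035×10^7 Pa = 40349 kPa
Remaining pressure to be supplied by dunite: 3.910×10^8 − 4.035×10^7 = 3.507×10^8 Pa
Additional depth in dunite = 3.507×10^8 Pa / (3250 kg/m³ × 9.8 m/s²) = 11009 m
Total depth = 1821 m + 11009 m = 12830 m
= 12.830 km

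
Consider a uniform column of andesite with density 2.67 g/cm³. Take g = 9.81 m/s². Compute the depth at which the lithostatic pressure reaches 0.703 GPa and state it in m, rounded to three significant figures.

26800 m

h = P/(ρg) = 0.703 GPa / (2670 kg/m³ × 9.81 m/s²) = 7.030×10^8 Pa / 26193 Pa/m = 26840 m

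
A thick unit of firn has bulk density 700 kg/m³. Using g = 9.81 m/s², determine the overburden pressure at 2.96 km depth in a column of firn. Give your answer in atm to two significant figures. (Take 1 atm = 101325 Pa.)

firn: 700 kg/m³ × 9.81 m/s² × 2960 m = 2.033×10^7 Pa = 200.6 atm

200 atm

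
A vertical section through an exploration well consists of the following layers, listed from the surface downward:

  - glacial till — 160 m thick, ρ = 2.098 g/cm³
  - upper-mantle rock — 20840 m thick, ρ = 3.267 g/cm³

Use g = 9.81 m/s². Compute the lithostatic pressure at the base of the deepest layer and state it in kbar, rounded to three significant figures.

6.71 kbar

glacial till: 2098 kg/m³ × 9.81 m/s² × 160 m = 3.293×10^6 Pa = 0.03293 kbar
upper-mantle rock: 3267 kg/m³ × 9.81 m/s² × 20840 m = 6.679×10^8 Pa = 6.679 kbar
Total = 0.03293 + 6.679 = 6.7120 kbar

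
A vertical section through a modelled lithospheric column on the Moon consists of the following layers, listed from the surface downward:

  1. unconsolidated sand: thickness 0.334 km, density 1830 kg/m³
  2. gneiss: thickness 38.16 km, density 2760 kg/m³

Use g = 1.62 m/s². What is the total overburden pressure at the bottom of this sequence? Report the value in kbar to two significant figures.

1.7 kbar

unconsolidated sand: 1830 kg/m³ × 1.62 m/s² × 334 m = 9.902×10^5 Pa = 9.902×10^-3 kbar
gneiss: 2760 kg/m³ × 1.62 m/s² × 38160 m = 1.706×10^8 Pa = 1.706 kbar
Total = 9.902×10^-3 + 1.706 = 1.7161 kbar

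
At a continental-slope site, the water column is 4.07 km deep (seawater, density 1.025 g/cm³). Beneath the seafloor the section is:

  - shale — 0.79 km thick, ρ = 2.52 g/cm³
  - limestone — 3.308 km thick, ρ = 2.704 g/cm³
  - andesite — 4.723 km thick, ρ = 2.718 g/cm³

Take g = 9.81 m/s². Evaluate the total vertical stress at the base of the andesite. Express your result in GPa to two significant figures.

seawater: 1025 kg/m³ × 9.81 m/s² × 4070 m = 4.092×10^7 Pa = 0.04092 GPa
shale: 2520 kg/m³ × 9.81 m/s² × 790 m = 1.953×10^7 Pa = 0.01953 GPa
limestone: 2704 kg/m³ × 9.81 m/s² × 3308 m = 8.775×10^7 Pa = 0.08775 GPa
andesite: 2718 kg/m³ × 9.81 m/s² × 4723 m = 1.259×10^8 Pa = 0.1259 GPa
Total = 0.04092 + 0.01953 + 0.08775 + 0.1259 = 0.27414 GPa

0.27 GPa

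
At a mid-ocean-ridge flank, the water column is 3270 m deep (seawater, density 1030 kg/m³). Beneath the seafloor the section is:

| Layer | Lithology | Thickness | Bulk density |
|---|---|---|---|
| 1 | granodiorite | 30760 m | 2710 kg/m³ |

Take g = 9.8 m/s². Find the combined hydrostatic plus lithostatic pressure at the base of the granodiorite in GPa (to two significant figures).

seawater: 1030 kg/m³ × 9.8 m/s² × 3270 m = 3.301×10^7 Pa = 0.03301 GPa
granodiorite: 2710 kg/m³ × 9.8 m/s² × 30760 m = 8.169×10^8 Pa = 0.8169 GPa
Total = 0.03301 + 0.8169 = 0.84993 GPa

0.85 GPa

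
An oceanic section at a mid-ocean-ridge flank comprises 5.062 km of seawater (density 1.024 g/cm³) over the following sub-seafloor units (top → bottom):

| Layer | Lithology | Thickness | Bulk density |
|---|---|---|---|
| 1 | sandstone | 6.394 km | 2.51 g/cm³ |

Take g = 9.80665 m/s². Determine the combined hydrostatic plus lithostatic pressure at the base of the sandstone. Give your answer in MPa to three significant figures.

seawater: 1024 kg/m³ × 9.80665 m/s² × 5062 m = 5.083×10^7 Pa = 50.83 MPa
sandstone: 2510 kg/m³ × 9.80665 m/s² × 6394 m = 1.574×10^8 Pa = 157.4 MPa
Total = 50.83 + 157.4 = 208.22 MPa

208 MPa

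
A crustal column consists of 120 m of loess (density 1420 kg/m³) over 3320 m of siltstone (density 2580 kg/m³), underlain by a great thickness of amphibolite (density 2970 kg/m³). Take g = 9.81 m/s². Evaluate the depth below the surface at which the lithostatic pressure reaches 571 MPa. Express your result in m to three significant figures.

Pressure at base of upper layers: 1420×9.81×120 + 2580×9.81×3320 = 8.570×10^7 Pa = 85.70 MPa
Remaining pressure to be supplied by amphibolite: 5.710×10^8 − 8.570×10^7 = 4.853×10^8 Pa
Additional depth in amphibolite = 4.853×10^8 Pa / (2970 kg/m³ × 9.81 m/s²) = 16657 m
Total depth = 3440 m + 16657 m = 20097 m

20100 m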